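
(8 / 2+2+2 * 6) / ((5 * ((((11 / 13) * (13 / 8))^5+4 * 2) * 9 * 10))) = 32768 / 10579875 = 0.00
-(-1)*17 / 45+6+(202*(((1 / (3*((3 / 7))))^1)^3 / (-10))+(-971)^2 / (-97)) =-3437760857 / 353565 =-9723.14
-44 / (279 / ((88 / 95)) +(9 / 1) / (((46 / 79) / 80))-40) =-89056 / 3031375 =-0.03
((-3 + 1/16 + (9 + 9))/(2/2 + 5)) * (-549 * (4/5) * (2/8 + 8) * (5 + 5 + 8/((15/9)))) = -53849763/400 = -134624.41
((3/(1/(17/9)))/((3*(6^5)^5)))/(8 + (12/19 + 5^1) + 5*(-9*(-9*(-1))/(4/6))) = -323/2887138394871406069284864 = -0.00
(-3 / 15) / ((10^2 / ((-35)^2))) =-49 / 20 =-2.45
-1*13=-13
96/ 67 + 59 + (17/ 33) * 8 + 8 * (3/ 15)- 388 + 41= -3104752/ 11055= -280.85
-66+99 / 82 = -5313 / 82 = -64.79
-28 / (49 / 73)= -41.71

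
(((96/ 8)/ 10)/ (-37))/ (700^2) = -3/ 45325000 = -0.00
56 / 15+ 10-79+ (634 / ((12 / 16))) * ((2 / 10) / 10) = -1209 / 25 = -48.36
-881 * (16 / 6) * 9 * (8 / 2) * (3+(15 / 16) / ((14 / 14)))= -333018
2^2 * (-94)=-376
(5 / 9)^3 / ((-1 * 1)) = -125 / 729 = -0.17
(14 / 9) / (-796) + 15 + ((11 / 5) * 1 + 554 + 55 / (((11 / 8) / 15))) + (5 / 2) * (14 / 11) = 231364577 / 197010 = 1174.38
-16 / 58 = -8 / 29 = -0.28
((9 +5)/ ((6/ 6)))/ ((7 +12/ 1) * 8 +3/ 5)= 10/ 109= 0.09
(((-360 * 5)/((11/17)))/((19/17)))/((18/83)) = -2398700/209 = -11477.03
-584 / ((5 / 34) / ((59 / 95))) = -1171504 / 475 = -2466.32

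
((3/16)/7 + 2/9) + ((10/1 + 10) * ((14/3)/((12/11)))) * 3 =258971/1008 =256.92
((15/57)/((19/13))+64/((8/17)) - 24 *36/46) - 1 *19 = 816994/8303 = 98.40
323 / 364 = 0.89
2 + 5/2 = 9/2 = 4.50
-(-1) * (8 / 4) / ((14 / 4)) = 0.57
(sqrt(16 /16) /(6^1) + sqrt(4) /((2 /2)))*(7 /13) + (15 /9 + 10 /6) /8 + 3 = 55 /12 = 4.58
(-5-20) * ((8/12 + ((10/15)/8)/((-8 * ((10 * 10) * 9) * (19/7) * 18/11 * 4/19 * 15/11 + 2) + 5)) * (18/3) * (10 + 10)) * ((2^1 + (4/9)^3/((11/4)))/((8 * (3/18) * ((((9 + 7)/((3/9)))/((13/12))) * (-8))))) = 274308258784625/31901798066688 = 8.60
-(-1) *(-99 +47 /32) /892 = -3121 /28544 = -0.11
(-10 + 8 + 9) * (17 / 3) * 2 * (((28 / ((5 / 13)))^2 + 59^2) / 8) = 26122999 / 300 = 87076.66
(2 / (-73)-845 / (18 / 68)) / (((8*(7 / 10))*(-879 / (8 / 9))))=20973080 / 36382689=0.58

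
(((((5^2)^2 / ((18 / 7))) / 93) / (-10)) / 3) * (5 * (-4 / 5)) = 875 / 2511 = 0.35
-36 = -36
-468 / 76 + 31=472 / 19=24.84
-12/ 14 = -6/ 7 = -0.86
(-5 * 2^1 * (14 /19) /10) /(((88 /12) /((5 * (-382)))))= 40110 /209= 191.91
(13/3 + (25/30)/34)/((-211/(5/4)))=-4445/172176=-0.03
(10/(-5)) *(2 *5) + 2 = -18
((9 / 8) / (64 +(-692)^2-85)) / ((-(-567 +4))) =9 / 2156708872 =0.00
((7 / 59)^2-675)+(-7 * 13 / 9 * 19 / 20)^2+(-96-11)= -77789569079 / 112784400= -689.72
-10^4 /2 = -5000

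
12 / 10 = 6 / 5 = 1.20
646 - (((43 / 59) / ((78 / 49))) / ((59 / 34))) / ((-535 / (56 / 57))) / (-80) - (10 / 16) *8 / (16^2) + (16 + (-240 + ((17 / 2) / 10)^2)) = 447994337911867 / 1059832500480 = 422.70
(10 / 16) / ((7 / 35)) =25 / 8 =3.12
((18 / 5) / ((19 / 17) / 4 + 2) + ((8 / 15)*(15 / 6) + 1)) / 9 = 9097 / 20925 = 0.43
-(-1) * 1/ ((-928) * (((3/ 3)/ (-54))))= 27/ 464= 0.06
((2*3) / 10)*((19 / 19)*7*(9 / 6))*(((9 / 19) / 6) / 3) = 63 / 380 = 0.17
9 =9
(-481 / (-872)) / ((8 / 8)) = 481 / 872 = 0.55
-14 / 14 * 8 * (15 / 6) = -20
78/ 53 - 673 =-35591/ 53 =-671.53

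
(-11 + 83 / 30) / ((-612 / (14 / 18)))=1729 / 165240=0.01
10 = 10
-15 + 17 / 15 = -208 / 15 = -13.87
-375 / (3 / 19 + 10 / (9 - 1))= -28500 / 107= -266.36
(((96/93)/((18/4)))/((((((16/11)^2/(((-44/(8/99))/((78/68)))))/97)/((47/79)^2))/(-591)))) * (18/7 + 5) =556838439744521/70423444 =7907003.81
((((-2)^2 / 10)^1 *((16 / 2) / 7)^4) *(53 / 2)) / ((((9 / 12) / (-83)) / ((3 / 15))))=-72073216 / 180075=-400.24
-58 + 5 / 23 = -1329 / 23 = -57.78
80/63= 1.27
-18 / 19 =-0.95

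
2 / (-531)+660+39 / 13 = 352051 / 531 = 663.00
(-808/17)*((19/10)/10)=-3838/425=-9.03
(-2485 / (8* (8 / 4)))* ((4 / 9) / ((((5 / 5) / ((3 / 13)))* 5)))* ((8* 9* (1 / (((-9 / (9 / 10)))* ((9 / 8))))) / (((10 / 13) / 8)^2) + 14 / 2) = 14189847 / 6500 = 2183.05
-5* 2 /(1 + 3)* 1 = -2.50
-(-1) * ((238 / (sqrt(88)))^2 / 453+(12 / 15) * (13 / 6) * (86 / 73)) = 4198919 / 1212530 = 3.46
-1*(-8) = 8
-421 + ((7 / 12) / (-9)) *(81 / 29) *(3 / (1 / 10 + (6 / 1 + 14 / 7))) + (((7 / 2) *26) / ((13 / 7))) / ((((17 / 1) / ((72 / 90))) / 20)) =-3327301 / 8874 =-374.95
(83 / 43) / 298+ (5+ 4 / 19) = 1270163 / 243466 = 5.22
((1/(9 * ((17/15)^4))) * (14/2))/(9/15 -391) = -196875/163032992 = -0.00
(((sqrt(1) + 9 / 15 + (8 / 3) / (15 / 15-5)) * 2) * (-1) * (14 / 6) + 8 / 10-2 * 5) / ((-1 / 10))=1220 / 9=135.56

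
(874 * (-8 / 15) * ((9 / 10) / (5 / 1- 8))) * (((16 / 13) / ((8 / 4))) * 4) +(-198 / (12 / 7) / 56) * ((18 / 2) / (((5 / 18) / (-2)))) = 621233 / 1300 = 477.87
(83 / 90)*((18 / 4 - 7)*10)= -415 / 18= -23.06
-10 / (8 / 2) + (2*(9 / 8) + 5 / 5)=3 / 4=0.75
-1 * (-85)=85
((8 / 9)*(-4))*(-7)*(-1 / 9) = -224 / 81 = -2.77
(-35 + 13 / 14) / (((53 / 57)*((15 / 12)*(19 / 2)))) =-108 / 35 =-3.09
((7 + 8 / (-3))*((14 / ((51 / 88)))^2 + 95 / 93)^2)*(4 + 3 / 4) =548759812670255407 / 78016297932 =7033912.49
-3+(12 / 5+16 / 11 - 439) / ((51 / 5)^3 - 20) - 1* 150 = -31377494 / 204523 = -153.42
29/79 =0.37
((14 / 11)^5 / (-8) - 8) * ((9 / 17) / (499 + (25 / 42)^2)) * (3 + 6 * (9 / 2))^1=-645662314080 / 2411680263487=-0.27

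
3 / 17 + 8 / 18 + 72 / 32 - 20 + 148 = 80093 / 612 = 130.87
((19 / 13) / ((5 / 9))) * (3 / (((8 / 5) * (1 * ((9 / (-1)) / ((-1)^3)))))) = 0.55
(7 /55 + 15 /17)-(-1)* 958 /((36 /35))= 15692267 /16830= 932.40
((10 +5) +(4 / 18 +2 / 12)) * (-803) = -222431 / 18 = -12357.28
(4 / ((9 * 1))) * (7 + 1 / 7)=200 / 63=3.17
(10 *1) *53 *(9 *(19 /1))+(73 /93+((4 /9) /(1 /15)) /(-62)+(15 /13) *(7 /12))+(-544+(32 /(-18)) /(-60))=19604815663 /217620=90087.38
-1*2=-2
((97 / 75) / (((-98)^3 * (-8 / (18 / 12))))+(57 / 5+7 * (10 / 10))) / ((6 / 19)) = 43872097041 / 752953600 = 58.27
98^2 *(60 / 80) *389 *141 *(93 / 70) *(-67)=-351675278451 / 10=-35167527845.10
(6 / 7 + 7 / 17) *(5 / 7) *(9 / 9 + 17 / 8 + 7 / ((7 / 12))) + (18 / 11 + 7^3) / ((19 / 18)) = 473831227 / 1392776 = 340.21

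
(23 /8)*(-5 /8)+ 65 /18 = 1045 /576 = 1.81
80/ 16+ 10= 15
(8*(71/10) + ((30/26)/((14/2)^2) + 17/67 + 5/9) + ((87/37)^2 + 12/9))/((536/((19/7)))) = 805471163641/2466226927710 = 0.33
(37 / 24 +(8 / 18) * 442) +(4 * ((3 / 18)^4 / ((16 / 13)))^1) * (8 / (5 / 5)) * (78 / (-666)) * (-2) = 14241083 / 71928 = 197.99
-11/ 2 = -5.50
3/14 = 0.21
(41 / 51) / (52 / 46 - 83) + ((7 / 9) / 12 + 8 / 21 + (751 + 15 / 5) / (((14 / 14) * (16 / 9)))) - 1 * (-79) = 3481809731 / 6914376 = 503.56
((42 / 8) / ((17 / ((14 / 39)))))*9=441 / 442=1.00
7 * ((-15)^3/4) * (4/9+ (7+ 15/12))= -821625/16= -51351.56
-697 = -697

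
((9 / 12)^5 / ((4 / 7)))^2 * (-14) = -20253807 / 8388608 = -2.41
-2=-2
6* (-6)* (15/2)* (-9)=2430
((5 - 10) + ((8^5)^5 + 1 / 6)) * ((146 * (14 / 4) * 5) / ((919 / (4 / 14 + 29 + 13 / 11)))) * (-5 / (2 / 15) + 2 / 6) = -7213987908979744124062851208655 / 60654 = -118936721551418605929746600.00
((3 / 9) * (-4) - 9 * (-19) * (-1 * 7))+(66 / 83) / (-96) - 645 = -7343873 / 3984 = -1843.34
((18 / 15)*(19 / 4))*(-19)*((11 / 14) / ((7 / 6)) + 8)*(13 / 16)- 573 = -2095179 / 1568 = -1336.21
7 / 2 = 3.50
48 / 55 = 0.87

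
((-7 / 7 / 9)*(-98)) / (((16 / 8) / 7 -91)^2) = 4802 / 3629025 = 0.00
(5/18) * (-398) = -995/9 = -110.56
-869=-869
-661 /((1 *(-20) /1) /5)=661 /4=165.25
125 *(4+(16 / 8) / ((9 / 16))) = 8500 / 9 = 944.44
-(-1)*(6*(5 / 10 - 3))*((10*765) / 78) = -19125 / 13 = -1471.15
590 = 590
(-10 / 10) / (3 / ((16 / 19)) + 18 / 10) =-80 / 429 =-0.19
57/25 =2.28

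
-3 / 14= -0.21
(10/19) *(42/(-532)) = -15/361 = -0.04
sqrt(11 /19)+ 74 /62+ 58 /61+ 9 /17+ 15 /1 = sqrt(209) /19+ 568159 /32147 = 18.43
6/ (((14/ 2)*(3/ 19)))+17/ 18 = 803/ 126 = 6.37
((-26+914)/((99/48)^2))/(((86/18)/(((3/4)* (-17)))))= -2898432/5203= -557.07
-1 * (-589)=589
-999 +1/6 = -5993/6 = -998.83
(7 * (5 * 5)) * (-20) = -3500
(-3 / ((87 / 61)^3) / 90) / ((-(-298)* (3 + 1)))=-226981 / 23548067280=-0.00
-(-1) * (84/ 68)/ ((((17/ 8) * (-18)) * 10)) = -14/ 4335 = -0.00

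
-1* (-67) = 67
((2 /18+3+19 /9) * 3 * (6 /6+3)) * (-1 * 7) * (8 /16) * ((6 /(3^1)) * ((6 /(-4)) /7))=94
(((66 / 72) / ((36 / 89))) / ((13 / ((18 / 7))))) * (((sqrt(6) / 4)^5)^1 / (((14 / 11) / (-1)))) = -32307 * sqrt(6) / 2609152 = -0.03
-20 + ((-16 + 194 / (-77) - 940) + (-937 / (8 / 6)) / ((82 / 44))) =-8559289 / 6314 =-1355.60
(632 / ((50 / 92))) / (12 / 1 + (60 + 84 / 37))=268916 / 17175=15.66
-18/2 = -9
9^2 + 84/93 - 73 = 276/31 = 8.90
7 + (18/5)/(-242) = 4226/605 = 6.99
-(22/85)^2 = -484/7225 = -0.07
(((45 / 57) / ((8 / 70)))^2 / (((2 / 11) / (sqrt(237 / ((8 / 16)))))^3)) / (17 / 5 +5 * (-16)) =-434725396875 * sqrt(474) / 8848832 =-1069592.22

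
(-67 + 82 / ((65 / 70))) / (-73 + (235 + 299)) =277 / 5993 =0.05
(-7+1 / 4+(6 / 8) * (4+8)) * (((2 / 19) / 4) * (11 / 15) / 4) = 0.01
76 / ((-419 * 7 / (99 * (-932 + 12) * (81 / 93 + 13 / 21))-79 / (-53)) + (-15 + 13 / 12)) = -6.13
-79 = -79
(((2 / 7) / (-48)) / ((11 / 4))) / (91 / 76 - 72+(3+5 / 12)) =19 / 591514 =0.00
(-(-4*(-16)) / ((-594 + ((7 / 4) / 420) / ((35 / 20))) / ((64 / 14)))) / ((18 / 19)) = 389120 / 748437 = 0.52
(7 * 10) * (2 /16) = 35 /4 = 8.75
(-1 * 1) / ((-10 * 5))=1 / 50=0.02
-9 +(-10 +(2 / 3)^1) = -55 / 3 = -18.33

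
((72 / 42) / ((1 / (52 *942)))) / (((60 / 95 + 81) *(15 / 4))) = 4963712 / 18095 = 274.31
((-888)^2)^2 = 621801639936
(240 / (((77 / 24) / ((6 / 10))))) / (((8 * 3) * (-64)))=-9 / 308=-0.03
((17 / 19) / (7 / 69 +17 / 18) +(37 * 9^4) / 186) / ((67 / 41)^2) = 1119809864889 / 2289722186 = 489.06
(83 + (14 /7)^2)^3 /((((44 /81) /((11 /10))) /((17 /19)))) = 906758631 /760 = 1193103.46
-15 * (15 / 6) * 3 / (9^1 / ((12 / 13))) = -150 / 13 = -11.54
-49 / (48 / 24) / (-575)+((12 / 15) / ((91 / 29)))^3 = 256426111 / 4333033250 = 0.06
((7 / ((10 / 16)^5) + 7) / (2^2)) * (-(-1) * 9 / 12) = 753753 / 50000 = 15.08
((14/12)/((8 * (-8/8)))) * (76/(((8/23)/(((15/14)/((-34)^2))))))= -2185/73984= -0.03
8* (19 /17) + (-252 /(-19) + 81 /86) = 642955 /27778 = 23.15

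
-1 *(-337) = 337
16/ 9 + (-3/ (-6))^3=1.90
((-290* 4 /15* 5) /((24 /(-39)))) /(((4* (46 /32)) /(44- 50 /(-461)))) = 51106120 /10603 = 4819.97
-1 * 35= -35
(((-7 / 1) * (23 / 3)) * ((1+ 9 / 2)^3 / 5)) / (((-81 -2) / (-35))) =-1500037 / 1992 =-753.03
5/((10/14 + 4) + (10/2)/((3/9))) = 35/138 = 0.25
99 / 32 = 3.09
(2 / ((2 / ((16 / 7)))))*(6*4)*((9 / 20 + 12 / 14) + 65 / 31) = 1418208 / 7595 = 186.73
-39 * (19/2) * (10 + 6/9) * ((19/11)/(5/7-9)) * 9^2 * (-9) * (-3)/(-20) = -143690274/1595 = -90087.95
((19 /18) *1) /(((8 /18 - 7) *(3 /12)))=-0.64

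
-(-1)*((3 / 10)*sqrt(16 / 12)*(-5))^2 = 3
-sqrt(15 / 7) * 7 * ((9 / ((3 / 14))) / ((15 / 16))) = -224 * sqrt(105) / 5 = -459.06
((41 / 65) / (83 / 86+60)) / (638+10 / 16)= 28208 / 1741121655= 0.00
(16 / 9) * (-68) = -1088 / 9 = -120.89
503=503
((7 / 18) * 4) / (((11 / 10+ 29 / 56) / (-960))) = -1254400 / 1359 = -923.03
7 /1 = 7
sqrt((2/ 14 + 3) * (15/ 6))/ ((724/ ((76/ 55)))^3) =6859 * sqrt(385)/ 6905924612125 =0.00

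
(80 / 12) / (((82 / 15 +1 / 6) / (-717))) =-143400 / 169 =-848.52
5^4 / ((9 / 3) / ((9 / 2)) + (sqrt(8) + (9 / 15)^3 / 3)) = -64921875 / 1048271 + 175781250 * sqrt(2) / 1048271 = 175.21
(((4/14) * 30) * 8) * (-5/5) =-480/7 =-68.57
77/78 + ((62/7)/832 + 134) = 1179341/8736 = 135.00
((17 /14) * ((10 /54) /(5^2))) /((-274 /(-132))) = 0.00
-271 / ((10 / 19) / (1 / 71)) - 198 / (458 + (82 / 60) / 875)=-65594288609 / 8536004110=-7.68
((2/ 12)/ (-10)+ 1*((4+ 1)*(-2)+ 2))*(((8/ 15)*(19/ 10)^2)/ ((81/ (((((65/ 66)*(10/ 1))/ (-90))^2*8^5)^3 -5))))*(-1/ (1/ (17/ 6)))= 24478293069646377474314064887/ 750511728116725261500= 32615470.42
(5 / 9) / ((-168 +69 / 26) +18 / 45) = -0.00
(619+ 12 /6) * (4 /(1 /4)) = 9936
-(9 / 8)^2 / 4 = -81 / 256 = -0.32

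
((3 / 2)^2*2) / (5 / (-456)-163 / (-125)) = 256500 / 73703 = 3.48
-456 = -456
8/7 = 1.14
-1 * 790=-790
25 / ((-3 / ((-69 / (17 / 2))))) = 1150 / 17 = 67.65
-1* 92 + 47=-45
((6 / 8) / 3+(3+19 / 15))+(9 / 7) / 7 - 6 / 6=10879 / 2940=3.70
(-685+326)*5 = -1795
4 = 4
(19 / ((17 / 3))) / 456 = 1 / 136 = 0.01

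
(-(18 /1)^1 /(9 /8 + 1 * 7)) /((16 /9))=-81 /65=-1.25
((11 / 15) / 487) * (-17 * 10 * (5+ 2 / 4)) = -2057 / 1461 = -1.41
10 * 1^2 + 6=16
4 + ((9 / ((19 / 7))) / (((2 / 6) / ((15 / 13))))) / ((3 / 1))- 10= -2.17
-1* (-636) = 636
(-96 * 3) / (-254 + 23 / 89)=25632 / 22583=1.14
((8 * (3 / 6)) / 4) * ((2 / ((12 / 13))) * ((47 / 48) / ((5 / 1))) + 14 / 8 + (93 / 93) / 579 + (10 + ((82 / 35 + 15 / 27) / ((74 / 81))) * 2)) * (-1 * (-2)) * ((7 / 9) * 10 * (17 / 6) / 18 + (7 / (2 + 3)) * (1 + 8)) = 1279586303171 / 2498778720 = 512.08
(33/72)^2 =121/576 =0.21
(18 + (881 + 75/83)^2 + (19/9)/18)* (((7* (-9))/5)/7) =-868007666263/620010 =-1399989.78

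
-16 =-16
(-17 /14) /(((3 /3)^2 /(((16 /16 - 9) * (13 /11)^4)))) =1942148 /102487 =18.95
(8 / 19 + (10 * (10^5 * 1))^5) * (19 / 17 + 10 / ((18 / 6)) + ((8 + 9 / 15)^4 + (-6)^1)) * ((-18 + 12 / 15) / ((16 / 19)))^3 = -990184067121345708333333333333750252940542321 / 21250000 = -46596897276298621568627450000000000000.00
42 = 42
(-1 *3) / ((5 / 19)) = -11.40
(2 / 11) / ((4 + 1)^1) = 2 / 55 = 0.04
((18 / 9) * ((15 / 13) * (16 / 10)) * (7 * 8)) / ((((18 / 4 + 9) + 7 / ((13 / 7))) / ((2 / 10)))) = 5376 / 2245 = 2.39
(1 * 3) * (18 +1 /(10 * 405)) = 72901 /1350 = 54.00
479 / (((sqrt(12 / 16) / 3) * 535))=958 * sqrt(3) / 535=3.10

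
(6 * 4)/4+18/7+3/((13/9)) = 969/91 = 10.65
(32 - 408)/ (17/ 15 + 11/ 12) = -7520/ 41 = -183.41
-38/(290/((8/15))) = -152/2175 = -0.07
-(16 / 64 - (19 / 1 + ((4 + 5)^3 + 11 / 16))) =11975 / 16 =748.44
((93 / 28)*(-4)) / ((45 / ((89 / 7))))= -2759 / 735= -3.75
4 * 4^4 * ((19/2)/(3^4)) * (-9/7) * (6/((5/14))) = -38912/15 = -2594.13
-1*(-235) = 235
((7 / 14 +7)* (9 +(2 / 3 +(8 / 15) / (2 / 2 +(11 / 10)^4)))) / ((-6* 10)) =-730589 / 591384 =-1.24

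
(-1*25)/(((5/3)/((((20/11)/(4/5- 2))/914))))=125/5027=0.02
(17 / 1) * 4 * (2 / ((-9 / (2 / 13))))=-272 / 117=-2.32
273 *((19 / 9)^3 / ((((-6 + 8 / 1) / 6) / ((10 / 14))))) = 445835 / 81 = 5504.14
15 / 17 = 0.88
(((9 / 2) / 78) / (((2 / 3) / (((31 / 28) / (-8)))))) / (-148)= 279 / 3447808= 0.00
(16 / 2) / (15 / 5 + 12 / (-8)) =16 / 3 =5.33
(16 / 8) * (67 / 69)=134 / 69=1.94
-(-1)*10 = 10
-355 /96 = -3.70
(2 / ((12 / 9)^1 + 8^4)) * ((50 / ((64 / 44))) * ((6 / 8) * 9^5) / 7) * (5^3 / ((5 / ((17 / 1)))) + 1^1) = 31129156575 / 688352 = 45222.73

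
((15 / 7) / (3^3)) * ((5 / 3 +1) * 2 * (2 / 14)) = 80 / 1323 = 0.06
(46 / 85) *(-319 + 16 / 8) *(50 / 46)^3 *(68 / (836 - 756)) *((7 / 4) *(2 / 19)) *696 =-241316250 / 10051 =-24009.18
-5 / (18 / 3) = -5 / 6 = -0.83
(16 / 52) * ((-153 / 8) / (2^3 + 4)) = -51 / 104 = -0.49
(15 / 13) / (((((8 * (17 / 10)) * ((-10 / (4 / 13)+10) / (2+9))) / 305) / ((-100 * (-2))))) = -1677500 / 663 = -2530.17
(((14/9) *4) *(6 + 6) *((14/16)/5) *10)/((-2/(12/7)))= -112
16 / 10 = 8 / 5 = 1.60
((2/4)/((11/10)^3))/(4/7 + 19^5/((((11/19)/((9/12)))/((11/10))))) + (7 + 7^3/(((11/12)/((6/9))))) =337232504149401/1314979632791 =256.45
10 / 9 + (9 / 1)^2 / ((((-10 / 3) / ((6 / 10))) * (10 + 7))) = 0.25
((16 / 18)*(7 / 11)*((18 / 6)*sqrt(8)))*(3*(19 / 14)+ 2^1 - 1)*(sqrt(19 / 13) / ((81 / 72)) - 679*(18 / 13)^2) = -31660.58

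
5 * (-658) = -3290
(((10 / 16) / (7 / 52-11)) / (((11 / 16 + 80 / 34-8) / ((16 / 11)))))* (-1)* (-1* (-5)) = -141440 / 1676807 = -0.08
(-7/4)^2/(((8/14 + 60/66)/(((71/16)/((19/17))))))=4554011/554496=8.21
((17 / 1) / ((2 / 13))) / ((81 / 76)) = 8398 / 81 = 103.68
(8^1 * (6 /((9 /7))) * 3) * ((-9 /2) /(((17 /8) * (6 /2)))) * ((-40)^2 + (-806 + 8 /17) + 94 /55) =-1000511232 /15895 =-62945.03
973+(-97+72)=948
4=4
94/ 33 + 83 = 2833/ 33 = 85.85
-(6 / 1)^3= -216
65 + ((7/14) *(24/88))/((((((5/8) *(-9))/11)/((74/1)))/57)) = -5299/5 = -1059.80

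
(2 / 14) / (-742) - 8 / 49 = -849 / 5194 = -0.16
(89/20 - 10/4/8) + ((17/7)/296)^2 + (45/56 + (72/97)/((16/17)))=11930553513/2082194240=5.73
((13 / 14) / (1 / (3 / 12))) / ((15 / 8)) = 13 / 105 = 0.12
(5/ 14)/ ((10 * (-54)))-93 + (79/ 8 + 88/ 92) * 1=-1428757/ 17388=-82.17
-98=-98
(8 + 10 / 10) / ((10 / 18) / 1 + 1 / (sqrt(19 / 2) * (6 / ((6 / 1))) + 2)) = -81 / 13 + 729 * sqrt(38) / 247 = 11.96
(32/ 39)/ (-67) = -32/ 2613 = -0.01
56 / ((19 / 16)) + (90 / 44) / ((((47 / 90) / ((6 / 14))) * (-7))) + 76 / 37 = 872149743 / 17809099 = 48.97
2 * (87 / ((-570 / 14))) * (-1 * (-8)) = -3248 / 95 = -34.19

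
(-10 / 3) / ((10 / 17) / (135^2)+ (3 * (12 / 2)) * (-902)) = 103275 / 503031869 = 0.00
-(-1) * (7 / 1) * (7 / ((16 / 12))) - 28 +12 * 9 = 467 / 4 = 116.75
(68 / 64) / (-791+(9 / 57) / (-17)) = -5491 / 4087936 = -0.00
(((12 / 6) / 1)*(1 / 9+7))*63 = 896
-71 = -71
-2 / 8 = -1 / 4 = -0.25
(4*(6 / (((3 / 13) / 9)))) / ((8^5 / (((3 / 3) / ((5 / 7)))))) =819 / 20480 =0.04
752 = 752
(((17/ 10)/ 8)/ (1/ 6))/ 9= 17/ 120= 0.14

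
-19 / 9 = -2.11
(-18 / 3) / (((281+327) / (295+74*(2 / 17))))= -15489 / 5168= -3.00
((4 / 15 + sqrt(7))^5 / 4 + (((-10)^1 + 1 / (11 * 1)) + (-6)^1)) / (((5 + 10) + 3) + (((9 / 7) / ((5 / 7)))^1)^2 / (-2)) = 12637132 / 273648375 + 546781 * sqrt(7) / 663390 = 2.23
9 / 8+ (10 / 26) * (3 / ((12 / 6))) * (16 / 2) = 597 / 104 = 5.74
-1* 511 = -511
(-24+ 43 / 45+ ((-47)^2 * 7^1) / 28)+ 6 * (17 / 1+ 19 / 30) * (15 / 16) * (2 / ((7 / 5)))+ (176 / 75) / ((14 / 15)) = 673.42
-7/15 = -0.47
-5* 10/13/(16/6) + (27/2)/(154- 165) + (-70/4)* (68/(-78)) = 12.59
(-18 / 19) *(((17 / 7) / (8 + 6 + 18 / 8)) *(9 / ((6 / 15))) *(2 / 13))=-11016 / 22477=-0.49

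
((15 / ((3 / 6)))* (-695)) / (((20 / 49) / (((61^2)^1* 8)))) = -1520623860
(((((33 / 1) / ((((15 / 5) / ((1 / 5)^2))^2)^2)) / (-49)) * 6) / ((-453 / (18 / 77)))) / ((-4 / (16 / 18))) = -8 / 546254296875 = -0.00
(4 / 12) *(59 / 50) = 59 / 150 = 0.39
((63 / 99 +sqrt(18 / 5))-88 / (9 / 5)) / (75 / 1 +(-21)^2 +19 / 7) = -0.09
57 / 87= 19 / 29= 0.66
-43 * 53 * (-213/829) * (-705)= -342226035/829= -412817.90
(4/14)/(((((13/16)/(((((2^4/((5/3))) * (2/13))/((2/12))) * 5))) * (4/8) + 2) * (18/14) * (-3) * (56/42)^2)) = -768/37033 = -0.02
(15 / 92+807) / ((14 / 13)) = 965367 / 1288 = 749.51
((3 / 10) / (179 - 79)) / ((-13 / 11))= -33 / 13000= -0.00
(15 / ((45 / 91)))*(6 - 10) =-364 / 3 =-121.33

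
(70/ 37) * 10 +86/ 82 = 30291/ 1517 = 19.97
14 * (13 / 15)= 182 / 15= 12.13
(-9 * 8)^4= 26873856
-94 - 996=-1090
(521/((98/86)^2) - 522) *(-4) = 1159972/2401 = 483.12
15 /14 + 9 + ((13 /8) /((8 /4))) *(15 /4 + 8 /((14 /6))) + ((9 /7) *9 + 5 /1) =14549 /448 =32.48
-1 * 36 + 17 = -19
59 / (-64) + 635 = 40581 / 64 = 634.08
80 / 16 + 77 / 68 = 417 / 68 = 6.13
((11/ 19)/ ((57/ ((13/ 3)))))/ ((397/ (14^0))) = 143/ 1289853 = 0.00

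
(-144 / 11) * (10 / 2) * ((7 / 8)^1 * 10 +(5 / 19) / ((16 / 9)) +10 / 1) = -1236.96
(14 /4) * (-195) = -1365 /2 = -682.50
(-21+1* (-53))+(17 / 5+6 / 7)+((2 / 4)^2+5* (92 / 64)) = -34891 / 560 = -62.31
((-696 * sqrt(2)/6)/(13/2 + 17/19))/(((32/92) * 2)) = -12673 * sqrt(2)/562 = -31.89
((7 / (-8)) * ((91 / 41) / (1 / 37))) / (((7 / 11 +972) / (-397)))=7917371 / 269944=29.33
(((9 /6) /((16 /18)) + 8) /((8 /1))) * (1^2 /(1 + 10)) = 155 /1408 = 0.11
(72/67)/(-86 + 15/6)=-144/11189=-0.01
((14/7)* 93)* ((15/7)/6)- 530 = -3245/7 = -463.57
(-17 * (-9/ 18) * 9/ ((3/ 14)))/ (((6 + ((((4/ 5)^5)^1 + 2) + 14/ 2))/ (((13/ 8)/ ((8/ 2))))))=14503125/ 1532768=9.46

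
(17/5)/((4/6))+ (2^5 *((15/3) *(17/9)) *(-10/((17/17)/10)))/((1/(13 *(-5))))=1964449.54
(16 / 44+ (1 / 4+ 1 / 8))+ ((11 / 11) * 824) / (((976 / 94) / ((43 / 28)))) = 4607341 / 37576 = 122.61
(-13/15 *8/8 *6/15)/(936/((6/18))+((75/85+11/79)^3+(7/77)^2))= -7620557709622/61750136495429325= -0.00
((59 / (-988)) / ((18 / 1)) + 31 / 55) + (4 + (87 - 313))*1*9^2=-17588005781 / 978120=-17981.44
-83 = -83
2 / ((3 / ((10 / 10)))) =2 / 3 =0.67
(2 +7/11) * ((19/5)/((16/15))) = 1653/176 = 9.39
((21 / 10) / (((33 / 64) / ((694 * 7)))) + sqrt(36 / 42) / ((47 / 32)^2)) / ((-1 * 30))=-544096 / 825 - 512 * sqrt(42) / 231945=-659.52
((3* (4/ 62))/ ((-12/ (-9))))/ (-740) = -9/ 45880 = -0.00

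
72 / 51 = 24 / 17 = 1.41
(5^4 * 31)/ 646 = 19375/ 646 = 29.99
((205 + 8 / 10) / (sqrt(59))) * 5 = 1029 * sqrt(59) / 59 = 133.96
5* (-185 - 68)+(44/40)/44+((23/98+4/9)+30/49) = -22291379/17640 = -1263.68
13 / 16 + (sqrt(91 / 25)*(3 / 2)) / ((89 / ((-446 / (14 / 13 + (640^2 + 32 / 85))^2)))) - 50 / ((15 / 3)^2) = -19 / 16 - 163373145*sqrt(91) / 18232135534469296004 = -1.19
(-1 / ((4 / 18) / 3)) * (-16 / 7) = 216 / 7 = 30.86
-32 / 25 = -1.28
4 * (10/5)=8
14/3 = 4.67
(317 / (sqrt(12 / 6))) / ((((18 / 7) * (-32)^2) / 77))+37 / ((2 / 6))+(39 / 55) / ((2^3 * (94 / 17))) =170863 * sqrt(2) / 36864+4591623 / 41360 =117.57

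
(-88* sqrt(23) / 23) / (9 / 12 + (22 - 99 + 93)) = -1.10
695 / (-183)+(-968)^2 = 171474697 / 183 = 937020.20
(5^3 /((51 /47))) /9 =5875 /459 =12.80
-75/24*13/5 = -65/8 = -8.12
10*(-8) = -80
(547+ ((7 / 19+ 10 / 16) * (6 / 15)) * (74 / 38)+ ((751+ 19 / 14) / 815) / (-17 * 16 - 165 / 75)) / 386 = 2062232595389 / 1453203204040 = 1.42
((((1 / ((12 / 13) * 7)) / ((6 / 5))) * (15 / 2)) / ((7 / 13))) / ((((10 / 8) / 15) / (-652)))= -688675 / 49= -14054.59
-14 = -14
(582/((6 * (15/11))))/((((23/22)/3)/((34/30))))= 399058/1725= 231.34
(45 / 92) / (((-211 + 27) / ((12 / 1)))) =-135 / 4232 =-0.03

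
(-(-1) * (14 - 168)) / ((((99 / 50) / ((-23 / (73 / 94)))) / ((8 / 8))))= 1513400 / 657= 2303.50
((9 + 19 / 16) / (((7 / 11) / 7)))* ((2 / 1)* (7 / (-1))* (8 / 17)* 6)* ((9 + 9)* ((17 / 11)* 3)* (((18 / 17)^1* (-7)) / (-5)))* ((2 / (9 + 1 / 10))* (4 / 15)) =-35489664 / 1105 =-32117.34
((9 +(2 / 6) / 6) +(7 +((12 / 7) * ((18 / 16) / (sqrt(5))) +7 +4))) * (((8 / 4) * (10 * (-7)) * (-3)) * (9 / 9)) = 162 * sqrt(5) +34090 / 3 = 11725.58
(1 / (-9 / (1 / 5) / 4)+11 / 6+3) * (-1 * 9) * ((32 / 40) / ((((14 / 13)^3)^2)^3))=-6859779824069400980869 / 762283668233279897600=-9.00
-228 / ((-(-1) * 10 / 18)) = -410.40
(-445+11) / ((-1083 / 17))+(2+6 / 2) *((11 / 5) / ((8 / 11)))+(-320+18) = -2426461 / 8664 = -280.06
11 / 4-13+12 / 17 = -649 / 68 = -9.54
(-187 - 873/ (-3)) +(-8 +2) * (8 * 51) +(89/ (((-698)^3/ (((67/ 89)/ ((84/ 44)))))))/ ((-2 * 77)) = -234353371389245/ 99980107248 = -2344.00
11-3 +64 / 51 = 472 / 51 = 9.25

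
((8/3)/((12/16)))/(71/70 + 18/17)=38080/22203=1.72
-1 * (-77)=77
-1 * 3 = -3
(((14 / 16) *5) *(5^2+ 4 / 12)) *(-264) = -29260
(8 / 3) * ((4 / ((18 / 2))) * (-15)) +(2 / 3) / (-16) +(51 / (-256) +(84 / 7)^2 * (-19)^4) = 43237338581 / 2304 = 18766205.98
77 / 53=1.45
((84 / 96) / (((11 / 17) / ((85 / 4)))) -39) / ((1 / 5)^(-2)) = -3613 / 8800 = -0.41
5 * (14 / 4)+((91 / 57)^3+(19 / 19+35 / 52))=223823113 / 9630036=23.24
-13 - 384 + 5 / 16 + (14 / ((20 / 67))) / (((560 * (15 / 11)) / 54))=-393371 / 1000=-393.37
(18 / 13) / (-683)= -18 / 8879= -0.00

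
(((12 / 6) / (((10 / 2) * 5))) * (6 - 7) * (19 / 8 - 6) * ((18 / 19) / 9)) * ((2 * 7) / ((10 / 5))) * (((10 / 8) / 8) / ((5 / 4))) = 203 / 7600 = 0.03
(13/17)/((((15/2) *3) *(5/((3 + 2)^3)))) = 130/153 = 0.85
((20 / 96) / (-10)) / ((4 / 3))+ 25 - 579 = -35457 / 64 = -554.02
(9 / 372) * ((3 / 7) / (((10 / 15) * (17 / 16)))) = 54 / 3689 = 0.01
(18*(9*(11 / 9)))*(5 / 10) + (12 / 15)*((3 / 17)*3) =8451 / 85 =99.42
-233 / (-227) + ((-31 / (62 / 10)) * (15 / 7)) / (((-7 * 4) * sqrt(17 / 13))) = 75 * sqrt(221) / 3332 + 233 / 227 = 1.36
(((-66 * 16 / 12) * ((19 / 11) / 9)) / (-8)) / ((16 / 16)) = 19 / 9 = 2.11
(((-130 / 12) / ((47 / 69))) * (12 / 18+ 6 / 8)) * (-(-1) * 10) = -127075 / 564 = -225.31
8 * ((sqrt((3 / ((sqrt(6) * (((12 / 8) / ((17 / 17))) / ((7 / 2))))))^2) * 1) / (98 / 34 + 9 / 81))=714 * sqrt(6) / 229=7.64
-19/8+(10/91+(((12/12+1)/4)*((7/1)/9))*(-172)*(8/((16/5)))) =-169.49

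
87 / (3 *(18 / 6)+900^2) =29 / 270003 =0.00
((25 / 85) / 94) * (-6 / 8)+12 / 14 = 38247 / 44744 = 0.85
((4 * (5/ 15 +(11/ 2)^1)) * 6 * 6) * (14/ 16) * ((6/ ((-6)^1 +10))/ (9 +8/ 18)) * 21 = 83349/ 34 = 2451.44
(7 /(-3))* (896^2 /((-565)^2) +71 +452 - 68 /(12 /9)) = -1107.20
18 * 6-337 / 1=-229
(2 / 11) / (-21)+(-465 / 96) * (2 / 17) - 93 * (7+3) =-58470109 / 62832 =-930.58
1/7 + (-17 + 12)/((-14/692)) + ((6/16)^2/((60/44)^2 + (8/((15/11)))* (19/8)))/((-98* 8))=355657392177/1438244864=247.29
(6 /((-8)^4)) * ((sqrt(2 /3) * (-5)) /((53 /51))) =-255 * sqrt(6) /108544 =-0.01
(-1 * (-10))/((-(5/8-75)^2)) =-128/70805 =-0.00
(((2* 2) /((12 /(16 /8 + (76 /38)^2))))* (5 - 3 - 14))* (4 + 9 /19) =-2040 /19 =-107.37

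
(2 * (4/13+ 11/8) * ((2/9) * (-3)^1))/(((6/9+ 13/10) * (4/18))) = -7875/1534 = -5.13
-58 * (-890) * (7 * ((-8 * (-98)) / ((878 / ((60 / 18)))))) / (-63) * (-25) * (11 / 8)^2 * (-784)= -7498347010000 / 11853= -632611744.71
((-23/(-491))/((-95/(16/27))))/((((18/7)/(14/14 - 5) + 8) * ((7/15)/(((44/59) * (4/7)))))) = -0.00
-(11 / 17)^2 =-121 / 289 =-0.42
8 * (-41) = -328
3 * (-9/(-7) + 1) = 48/7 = 6.86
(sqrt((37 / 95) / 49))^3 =37 *sqrt(3515) / 3095575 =0.00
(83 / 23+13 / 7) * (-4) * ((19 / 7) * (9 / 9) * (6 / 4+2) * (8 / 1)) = -267520 / 161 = -1661.61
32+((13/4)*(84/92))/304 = 895249/27968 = 32.01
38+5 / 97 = 3691 / 97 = 38.05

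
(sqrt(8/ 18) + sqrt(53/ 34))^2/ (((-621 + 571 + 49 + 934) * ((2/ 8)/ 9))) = 8 * sqrt(1802)/ 5287 + 1226/ 15861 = 0.14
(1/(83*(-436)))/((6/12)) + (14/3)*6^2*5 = 15198959/18094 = 840.00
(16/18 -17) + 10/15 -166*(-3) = 4343/9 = 482.56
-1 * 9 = -9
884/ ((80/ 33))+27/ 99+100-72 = 86443/ 220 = 392.92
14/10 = 7/5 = 1.40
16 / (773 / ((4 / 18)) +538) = 32 / 8033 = 0.00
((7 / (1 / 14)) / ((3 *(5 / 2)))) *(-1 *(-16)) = 3136 / 15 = 209.07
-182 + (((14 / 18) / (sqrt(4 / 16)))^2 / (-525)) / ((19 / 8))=-21007574 / 115425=-182.00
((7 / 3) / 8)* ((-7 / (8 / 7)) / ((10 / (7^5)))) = -5764801 / 1920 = -3002.50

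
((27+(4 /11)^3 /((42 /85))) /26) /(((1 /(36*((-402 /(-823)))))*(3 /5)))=30.54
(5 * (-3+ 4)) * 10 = 50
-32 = -32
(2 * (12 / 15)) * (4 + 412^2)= 1357984 / 5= 271596.80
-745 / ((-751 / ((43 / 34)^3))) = 59232715 / 29517304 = 2.01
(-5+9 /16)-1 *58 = -999 /16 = -62.44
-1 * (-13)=13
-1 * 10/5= -2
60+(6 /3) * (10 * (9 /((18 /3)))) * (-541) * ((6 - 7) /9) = 5590 /3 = 1863.33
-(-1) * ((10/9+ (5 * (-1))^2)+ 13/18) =161/6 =26.83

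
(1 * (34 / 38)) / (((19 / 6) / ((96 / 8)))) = 1224 / 361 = 3.39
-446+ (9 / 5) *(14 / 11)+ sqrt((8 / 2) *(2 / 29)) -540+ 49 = -934.18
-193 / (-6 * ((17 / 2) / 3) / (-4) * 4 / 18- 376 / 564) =-3474 / 5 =-694.80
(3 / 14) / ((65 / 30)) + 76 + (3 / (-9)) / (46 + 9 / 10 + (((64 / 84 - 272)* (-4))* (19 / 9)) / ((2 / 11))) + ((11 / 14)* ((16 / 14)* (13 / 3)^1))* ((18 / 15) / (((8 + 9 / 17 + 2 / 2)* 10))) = 2347374413303851 / 30826525745925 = 76.15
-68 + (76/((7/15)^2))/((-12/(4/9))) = -11896/147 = -80.93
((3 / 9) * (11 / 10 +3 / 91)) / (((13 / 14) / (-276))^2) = 366508128 / 10985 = 33364.42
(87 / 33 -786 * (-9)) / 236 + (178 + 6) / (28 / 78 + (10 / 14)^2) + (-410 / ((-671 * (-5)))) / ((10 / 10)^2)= 5776068825 / 23911756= 241.56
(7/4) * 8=14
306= 306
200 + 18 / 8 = 809 / 4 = 202.25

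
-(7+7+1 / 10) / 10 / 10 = -141 / 1000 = -0.14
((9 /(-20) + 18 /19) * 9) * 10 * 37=62937 /38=1656.24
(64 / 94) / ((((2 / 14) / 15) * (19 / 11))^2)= 42688800 / 16967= 2515.99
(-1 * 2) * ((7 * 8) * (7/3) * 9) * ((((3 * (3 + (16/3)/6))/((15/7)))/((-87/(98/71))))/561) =3764768/10395891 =0.36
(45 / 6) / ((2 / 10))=75 / 2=37.50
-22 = -22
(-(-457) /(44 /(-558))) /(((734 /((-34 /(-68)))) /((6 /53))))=-382509 /855844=-0.45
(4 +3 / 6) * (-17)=-153 / 2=-76.50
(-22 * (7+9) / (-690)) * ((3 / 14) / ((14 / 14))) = 88 / 805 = 0.11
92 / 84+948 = 19931 / 21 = 949.10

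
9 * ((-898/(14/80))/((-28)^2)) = -20205/343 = -58.91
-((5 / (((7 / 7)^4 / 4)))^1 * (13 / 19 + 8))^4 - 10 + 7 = -118592100390963 / 130321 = -909999926.27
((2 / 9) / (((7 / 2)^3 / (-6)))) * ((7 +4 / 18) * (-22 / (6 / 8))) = 183040 / 27783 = 6.59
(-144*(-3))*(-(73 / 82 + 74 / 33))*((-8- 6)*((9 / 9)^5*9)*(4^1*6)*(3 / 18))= 307613376 / 451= 682069.57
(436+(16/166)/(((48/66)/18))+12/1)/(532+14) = 18691/22659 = 0.82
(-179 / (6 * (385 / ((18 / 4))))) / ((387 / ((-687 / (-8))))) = -40991 / 529760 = -0.08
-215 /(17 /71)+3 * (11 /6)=-30343 /34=-892.44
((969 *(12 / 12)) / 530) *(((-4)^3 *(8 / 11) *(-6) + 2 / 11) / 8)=28101 / 440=63.87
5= 5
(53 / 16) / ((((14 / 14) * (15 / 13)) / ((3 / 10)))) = 0.86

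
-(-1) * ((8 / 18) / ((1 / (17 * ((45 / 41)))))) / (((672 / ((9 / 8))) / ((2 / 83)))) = 255 / 762272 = 0.00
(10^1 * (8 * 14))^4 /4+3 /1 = 393379840003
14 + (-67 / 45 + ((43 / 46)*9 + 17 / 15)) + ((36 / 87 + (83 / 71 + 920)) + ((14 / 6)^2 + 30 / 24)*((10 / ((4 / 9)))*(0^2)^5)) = 4021917611 / 4262130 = 943.64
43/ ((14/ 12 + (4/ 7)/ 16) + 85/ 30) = 10.65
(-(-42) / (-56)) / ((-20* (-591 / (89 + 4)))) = -93 / 15760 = -0.01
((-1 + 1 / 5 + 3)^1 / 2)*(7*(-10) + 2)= -374 / 5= -74.80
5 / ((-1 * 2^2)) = -5 / 4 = -1.25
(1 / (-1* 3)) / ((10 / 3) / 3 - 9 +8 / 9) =1 / 21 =0.05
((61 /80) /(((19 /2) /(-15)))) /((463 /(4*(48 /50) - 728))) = 414129 /219925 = 1.88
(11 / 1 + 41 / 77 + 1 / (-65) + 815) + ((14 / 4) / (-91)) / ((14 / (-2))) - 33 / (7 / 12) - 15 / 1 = 7557061 / 10010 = 754.95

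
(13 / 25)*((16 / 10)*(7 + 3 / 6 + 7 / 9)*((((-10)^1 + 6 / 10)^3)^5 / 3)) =-93466823022156213113566477564 / 102996826171875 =-907472846456300.68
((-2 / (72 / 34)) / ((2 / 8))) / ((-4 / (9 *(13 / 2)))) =221 / 4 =55.25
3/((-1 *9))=-1/3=-0.33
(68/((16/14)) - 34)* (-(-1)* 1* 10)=255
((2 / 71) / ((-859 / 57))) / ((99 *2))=-19 / 2012637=-0.00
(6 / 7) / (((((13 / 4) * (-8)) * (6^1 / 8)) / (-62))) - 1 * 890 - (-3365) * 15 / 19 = 3059127 / 1729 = 1769.30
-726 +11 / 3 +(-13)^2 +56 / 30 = -551.47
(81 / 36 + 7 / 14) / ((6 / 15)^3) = 1375 / 32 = 42.97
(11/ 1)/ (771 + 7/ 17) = 187/ 13114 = 0.01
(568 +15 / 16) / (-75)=-9103 / 1200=-7.59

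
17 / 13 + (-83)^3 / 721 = -7420974 / 9373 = -791.74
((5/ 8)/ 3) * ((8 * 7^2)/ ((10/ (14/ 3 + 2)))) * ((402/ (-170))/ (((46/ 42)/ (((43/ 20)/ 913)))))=-988183/ 3569830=-0.28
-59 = -59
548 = 548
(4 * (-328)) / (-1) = 1312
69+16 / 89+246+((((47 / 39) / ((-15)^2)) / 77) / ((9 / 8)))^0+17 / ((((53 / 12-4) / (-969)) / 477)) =-8391798528 / 445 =-18857974.22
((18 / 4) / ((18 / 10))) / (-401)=-5 / 802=-0.01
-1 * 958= -958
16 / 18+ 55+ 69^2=43352 / 9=4816.89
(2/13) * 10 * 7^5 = 336140/13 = 25856.92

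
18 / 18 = 1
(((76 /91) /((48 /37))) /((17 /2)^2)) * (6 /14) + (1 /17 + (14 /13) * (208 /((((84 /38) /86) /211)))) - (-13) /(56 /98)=4062161114621 /2209116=1838817.48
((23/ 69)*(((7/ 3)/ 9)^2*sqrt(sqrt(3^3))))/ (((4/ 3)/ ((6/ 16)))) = 49*3^(3/ 4)/ 7776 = 0.01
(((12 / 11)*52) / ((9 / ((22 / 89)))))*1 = 416 / 267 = 1.56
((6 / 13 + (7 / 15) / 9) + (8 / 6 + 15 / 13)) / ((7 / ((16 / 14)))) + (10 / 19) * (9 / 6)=2090357 / 1633905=1.28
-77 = -77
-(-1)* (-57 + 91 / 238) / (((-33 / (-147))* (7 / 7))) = -8575 / 34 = -252.21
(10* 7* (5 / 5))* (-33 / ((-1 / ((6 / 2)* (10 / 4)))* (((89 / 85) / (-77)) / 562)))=-63726374250 / 89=-716026676.97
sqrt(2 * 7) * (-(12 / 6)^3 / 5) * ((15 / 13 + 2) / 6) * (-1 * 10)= 328 * sqrt(14) / 39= 31.47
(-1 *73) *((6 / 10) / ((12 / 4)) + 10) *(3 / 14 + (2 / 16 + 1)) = -55845 / 56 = -997.23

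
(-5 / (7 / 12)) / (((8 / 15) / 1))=-16.07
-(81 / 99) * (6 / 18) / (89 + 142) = -1 / 847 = -0.00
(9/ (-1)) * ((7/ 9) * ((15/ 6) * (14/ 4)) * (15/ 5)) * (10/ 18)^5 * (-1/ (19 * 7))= 109375/ 1495908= 0.07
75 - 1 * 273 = -198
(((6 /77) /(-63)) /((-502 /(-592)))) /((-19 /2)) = 1184 /7711473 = 0.00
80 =80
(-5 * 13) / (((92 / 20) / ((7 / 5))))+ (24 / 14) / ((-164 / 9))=-131206 / 6601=-19.88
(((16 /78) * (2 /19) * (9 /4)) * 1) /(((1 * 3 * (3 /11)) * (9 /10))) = 440 /6669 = 0.07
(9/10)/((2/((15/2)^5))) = 1366875/128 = 10678.71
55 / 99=5 / 9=0.56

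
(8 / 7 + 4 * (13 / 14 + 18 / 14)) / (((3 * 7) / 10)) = 100 / 21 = 4.76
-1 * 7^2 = -49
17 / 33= 0.52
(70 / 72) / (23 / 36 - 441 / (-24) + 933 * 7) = 70 / 471601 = 0.00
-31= -31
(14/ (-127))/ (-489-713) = 0.00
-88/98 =-44/49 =-0.90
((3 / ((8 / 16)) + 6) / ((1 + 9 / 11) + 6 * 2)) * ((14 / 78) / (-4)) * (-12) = 231 / 494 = 0.47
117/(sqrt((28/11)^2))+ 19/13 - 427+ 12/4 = -137073/364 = -376.57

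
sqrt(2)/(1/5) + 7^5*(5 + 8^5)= 5*sqrt(2) + 550815811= 550815818.07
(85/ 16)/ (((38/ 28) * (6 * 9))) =595/ 8208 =0.07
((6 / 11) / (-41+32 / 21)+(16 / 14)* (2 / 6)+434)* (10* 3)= 831808720 / 63833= 13031.01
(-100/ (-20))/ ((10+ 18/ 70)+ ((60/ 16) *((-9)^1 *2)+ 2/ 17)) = -5950/ 67979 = -0.09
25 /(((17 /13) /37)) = 12025 /17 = 707.35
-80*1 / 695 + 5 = 679 / 139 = 4.88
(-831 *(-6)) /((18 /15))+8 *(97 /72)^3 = 194768353 /46656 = 4174.56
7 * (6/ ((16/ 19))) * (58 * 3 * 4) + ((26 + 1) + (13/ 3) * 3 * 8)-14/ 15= 522646/ 15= 34843.07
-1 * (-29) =29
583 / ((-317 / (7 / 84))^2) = 583 / 14470416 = 0.00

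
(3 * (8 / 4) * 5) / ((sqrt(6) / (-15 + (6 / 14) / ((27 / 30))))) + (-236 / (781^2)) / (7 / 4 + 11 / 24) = -1525 * sqrt(6) / 21 - 5664 / 32327933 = -177.88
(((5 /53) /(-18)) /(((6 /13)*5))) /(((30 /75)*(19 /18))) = -65 /12084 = -0.01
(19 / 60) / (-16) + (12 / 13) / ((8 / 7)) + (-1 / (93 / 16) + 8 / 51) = 5082151 / 6576960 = 0.77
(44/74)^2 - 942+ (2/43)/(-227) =-12583044492/13362809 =-941.65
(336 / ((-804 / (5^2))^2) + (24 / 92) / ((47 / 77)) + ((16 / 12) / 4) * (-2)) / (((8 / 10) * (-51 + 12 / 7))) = -8721377 / 4017960252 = -0.00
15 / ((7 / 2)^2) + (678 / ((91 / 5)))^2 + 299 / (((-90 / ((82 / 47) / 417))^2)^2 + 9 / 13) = 90471436104470764915174691572727 / 65134613986590646996528724694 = 1388.99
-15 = -15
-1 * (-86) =86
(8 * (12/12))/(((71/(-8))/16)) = -1024/71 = -14.42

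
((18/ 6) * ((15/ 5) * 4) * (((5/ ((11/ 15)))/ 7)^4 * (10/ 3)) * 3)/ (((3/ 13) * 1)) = 49359375000/ 35153041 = 1404.13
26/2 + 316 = 329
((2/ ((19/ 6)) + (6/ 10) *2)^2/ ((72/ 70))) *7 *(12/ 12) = 41209/ 1805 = 22.83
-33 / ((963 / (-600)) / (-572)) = -1258400 / 107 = -11760.75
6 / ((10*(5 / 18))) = 54 / 25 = 2.16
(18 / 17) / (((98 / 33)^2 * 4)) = 9801 / 326536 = 0.03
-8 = -8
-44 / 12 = -11 / 3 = -3.67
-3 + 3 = 0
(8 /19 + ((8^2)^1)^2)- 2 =77794 /19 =4094.42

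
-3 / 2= -1.50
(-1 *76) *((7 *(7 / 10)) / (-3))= 1862 / 15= 124.13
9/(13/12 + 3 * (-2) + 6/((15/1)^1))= -540/271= -1.99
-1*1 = -1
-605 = -605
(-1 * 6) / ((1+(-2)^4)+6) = -6 / 23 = -0.26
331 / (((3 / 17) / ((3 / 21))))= 5627 / 21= 267.95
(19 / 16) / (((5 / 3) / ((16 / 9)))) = 19 / 15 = 1.27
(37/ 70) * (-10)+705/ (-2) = -5009/ 14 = -357.79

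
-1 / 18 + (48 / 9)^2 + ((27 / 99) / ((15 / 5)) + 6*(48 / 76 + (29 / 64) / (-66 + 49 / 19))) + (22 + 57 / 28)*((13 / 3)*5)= 280769002669 / 507719520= 553.00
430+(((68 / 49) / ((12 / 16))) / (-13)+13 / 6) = 550399 / 1274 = 432.02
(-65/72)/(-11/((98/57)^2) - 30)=156065/5829462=0.03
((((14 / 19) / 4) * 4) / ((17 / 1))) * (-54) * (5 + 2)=-5292 / 323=-16.38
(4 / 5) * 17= 68 / 5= 13.60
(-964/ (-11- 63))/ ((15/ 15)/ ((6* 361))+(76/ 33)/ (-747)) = -8578646604/ 1726235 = -4969.57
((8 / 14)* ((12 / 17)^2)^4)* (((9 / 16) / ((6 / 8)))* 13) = 16769286144 / 48830302087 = 0.34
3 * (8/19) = 24/19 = 1.26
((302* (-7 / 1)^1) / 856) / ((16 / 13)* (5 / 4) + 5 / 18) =-123669 / 90950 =-1.36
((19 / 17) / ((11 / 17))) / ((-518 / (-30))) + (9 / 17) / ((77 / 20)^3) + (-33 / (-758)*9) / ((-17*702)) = 618448409609 / 5659334636956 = 0.11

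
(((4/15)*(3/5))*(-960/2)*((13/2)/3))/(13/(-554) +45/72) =-1843712/6665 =-276.63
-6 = -6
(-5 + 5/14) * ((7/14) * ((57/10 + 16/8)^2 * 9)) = -99099/80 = -1238.74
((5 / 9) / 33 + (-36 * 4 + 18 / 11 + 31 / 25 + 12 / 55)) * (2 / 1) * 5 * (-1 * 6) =4184392 / 495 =8453.32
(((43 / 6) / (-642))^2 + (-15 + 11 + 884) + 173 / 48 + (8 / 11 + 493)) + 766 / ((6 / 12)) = 29678262935 / 10201059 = 2909.33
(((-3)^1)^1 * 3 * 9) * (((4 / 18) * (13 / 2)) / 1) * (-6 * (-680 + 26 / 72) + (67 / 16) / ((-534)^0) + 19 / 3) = -7653399 / 16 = -478337.44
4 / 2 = 2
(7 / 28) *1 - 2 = -7 / 4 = -1.75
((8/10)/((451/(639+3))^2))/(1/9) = 14837904/1017005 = 14.59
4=4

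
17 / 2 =8.50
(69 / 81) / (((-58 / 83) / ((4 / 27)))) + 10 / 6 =31417 / 21141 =1.49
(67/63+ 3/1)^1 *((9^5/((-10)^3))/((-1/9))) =1889568/875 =2159.51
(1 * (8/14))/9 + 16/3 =340/63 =5.40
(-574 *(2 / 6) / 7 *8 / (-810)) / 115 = 328 / 139725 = 0.00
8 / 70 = 4 / 35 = 0.11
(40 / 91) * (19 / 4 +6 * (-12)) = -2690 / 91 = -29.56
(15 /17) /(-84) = -5 /476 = -0.01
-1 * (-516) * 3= 1548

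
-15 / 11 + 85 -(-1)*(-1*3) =887 / 11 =80.64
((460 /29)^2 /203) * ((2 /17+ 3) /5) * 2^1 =4485920 /2902291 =1.55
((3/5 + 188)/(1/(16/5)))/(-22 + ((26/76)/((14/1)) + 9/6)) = -8026816/272325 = -29.48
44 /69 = 0.64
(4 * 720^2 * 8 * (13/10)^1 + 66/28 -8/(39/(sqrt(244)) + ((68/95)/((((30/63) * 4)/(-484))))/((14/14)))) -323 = 46930000 * sqrt(61)/606951364653 + 183245701091938643563/8497319105142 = 21565119.40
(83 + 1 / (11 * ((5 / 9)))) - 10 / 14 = 31743 / 385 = 82.45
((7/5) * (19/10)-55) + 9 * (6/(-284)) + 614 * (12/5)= 2522399/1775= 1421.07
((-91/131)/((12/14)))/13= -49/786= -0.06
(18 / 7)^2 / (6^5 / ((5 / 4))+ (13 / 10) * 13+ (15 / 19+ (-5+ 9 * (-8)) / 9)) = 554040 / 522006163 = 0.00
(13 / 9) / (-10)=-13 / 90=-0.14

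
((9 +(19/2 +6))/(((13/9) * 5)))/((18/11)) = 539/260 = 2.07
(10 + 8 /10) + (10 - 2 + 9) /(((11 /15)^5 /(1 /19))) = 229785201 /15299845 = 15.02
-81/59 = -1.37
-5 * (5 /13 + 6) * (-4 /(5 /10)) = 3320 /13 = 255.38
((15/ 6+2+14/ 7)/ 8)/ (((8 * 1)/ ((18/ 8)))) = 117/ 512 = 0.23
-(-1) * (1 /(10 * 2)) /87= 1 /1740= 0.00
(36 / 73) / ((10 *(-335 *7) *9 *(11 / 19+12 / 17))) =-646 / 355208875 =-0.00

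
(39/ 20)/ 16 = 39/ 320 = 0.12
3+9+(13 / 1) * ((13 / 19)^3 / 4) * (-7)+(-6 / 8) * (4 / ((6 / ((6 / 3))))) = 101869 / 27436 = 3.71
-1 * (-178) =178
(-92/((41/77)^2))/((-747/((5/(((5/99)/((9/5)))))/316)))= 13500333/55111585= 0.24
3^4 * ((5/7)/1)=405/7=57.86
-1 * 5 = -5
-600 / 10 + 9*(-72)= -708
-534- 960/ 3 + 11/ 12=-10237/ 12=-853.08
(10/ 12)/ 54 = 0.02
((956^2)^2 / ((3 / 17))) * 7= 99398202439424 / 3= 33132734146474.67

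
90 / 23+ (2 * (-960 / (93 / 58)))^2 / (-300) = -316656242 / 66309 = -4775.46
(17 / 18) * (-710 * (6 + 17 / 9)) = -428485 / 81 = -5289.94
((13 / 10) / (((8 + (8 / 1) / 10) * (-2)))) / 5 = -13 / 880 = -0.01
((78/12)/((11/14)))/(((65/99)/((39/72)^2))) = 1183/320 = 3.70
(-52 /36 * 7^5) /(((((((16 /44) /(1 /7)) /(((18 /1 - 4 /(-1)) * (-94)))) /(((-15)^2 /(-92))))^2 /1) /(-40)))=4055986118559375 /1058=3833635272740.43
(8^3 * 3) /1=1536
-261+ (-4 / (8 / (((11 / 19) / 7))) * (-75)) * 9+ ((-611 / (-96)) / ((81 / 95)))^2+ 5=-1386165152723 / 8042001408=-172.37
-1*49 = -49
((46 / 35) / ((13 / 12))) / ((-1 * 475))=-552 / 216125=-0.00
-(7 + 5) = -12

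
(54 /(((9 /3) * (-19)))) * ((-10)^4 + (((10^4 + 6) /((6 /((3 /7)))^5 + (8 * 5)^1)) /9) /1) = -24203885003 /2554854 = -9473.69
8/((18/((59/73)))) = 236/657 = 0.36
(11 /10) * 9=99 /10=9.90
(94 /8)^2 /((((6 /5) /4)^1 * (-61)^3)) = -11045 /5447544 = -0.00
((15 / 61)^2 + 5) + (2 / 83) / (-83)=129712428 / 25633969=5.06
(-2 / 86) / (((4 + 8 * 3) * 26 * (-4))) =1 / 125216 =0.00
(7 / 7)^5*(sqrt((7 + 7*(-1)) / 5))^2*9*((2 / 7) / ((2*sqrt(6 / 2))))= 0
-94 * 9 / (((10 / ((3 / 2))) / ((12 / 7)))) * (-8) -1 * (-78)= 63642 / 35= 1818.34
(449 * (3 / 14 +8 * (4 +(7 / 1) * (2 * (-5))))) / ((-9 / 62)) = 11427499 / 7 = 1632499.86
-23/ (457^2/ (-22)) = 506/ 208849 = 0.00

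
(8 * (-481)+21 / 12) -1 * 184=-16121 / 4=-4030.25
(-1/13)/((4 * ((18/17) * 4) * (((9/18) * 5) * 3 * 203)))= -17/5700240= -0.00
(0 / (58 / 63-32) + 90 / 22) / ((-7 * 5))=-9 / 77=-0.12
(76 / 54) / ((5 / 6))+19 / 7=1387 / 315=4.40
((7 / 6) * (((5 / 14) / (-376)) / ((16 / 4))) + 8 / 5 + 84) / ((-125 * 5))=-7724519 / 56400000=-0.14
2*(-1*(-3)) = 6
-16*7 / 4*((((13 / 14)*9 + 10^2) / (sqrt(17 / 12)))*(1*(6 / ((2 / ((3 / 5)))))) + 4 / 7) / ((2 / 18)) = -491508*sqrt(51) / 85 - 144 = -41438.93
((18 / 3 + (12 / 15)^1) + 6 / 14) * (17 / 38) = 4301 / 1330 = 3.23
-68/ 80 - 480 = -480.85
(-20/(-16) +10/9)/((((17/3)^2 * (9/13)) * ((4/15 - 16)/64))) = -1300/3009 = -0.43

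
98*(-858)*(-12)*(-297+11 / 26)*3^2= -2693236392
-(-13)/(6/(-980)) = -6370/3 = -2123.33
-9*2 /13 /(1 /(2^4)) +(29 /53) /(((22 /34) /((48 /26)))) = -156072 /7579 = -20.59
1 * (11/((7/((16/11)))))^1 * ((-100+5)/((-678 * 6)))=380/7119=0.05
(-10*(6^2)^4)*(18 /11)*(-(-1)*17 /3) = -1713208320 /11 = -155746210.91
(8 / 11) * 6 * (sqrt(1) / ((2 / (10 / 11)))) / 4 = 60 / 121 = 0.50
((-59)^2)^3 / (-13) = -42180533641 / 13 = -3244656433.92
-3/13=-0.23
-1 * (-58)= 58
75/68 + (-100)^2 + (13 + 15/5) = 681163/68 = 10017.10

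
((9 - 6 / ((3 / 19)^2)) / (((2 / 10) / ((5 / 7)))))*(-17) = 295375 / 21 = 14065.48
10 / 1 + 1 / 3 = 31 / 3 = 10.33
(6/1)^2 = 36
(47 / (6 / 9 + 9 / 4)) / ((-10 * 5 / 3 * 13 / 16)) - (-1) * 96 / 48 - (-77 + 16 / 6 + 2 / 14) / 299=830516 / 784875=1.06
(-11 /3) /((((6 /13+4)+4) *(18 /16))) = -52 /135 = -0.39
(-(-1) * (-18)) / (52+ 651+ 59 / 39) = -351 / 13738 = -0.03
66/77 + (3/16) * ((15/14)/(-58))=11091/12992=0.85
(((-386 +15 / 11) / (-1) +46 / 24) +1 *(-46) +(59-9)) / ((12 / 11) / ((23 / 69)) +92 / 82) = 2113673 / 23784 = 88.87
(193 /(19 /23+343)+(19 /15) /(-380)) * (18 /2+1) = 18386 /3295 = 5.58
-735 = -735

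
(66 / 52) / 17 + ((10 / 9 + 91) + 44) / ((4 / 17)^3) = 1330081429 / 127296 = 10448.73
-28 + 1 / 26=-727 / 26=-27.96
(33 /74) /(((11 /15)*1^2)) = 45 /74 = 0.61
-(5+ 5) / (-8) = 5 / 4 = 1.25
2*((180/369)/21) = 40/861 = 0.05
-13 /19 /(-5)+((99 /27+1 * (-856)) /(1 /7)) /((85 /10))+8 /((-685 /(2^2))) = -465851147 /663765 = -701.83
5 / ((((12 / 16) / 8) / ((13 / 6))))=1040 / 9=115.56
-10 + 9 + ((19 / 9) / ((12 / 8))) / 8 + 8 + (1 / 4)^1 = 7.43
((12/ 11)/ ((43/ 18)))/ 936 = 0.00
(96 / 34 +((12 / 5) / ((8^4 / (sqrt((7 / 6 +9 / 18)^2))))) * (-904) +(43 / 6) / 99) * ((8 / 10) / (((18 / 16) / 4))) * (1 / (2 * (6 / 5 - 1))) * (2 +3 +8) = 16913195 / 90882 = 186.10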